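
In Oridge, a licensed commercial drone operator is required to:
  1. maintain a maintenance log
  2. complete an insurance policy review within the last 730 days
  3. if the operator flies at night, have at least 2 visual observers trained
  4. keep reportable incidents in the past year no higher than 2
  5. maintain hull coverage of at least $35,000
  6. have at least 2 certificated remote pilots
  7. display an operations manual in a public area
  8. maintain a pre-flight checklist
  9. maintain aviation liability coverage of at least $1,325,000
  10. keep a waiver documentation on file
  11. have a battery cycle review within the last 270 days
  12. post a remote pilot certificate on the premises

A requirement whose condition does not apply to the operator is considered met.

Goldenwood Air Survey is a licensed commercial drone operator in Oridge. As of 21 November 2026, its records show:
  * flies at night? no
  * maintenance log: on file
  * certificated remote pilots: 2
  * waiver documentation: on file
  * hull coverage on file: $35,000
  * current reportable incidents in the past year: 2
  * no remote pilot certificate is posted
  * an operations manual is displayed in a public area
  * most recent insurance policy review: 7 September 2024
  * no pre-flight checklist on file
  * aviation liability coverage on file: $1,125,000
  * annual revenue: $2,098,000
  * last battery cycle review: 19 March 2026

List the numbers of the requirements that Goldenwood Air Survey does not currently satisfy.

2, 8, 9, 12

1. maintenance log present → met
2. insurance policy review 805 days ago vs limit 730 → not met
3. condition 'flies at night' does not hold → requirement n/a → met
4. reportable incidents in the past year 2 ≤ 2 → met
5. hull coverage $35,000 ≥ $35,000 → met
6. certificated remote pilots 2 ≥ 2 → met
7. operations manual present → met
8. pre-flight checklist absent → not met
9. aviation liability coverage $1,125,000 < $1,325,000 → not met
10. waiver documentation present → met
11. battery cycle review 247 days ago vs limit 270 → met
12. remote pilot certificate absent → not met
Not met: 2, 8, 9, 12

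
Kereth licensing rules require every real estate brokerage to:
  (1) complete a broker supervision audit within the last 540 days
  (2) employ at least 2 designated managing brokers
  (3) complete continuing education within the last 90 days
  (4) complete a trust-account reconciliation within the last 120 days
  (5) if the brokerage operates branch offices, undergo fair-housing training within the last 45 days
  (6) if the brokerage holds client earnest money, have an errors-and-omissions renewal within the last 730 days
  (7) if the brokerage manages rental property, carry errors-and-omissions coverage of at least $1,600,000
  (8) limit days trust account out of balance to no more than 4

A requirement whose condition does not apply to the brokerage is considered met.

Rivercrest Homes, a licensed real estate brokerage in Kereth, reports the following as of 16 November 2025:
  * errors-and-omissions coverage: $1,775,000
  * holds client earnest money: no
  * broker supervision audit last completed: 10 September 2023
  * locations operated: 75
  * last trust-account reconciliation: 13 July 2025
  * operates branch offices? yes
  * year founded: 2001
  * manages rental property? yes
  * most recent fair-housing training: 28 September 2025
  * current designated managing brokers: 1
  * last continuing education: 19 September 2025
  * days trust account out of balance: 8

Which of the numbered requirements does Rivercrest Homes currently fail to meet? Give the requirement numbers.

1, 2, 4, 5, 8

1. broker supervision audit 798 days ago vs limit 540 → not met
2. designated managing brokers 1 < 2 → not met
3. continuing education 58 days ago vs limit 90 → met
4. trust-account reconciliation 126 days ago vs limit 120 → not met
5. condition 'operates branch offices' holds; fair-housing training 49 days ago vs limit 45 → not met
6. condition 'holds client earnest money' does not hold → requirement n/a → met
7. condition 'manages rental property' holds; errors-and-omissions coverage $1,775,000 ≥ $1,600,000 → met
8. days trust account out of balance 8 > 4 → not met
Not met: 1, 2, 4, 5, 8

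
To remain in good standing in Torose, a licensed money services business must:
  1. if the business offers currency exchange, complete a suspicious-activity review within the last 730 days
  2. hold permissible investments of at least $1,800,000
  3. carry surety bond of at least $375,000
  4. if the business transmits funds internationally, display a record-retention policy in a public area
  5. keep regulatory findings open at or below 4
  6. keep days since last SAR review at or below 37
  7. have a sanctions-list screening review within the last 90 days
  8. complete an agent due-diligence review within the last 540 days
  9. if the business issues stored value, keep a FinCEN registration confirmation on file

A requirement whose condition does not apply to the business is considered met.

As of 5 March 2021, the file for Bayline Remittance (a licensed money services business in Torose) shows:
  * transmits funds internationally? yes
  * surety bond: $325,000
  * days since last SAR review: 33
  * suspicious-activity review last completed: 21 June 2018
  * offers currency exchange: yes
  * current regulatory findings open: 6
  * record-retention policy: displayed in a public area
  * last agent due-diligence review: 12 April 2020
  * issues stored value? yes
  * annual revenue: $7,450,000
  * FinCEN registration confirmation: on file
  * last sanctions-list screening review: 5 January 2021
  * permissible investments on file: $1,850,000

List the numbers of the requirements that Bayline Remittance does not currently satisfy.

1, 3, 5

1. condition 'offers currency exchange' holds; suspicious-activity review 988 days ago vs limit 730 → not met
2. permissible investments $1,850,000 ≥ $1,800,000 → met
3. surety bond $325,000 < $375,000 → not met
4. condition 'transmits funds internationally' holds; record-retention policy present → met
5. regulatory findings open 6 > 4 → not met
6. days since last SAR review 33 ≤ 37 → met
7. sanctions-list screening review 59 days ago vs limit 90 → met
8. agent due-diligence review 327 days ago vs limit 540 → met
9. condition 'issues stored value' holds; FinCEN registration confirmation present → met
Not met: 1, 3, 5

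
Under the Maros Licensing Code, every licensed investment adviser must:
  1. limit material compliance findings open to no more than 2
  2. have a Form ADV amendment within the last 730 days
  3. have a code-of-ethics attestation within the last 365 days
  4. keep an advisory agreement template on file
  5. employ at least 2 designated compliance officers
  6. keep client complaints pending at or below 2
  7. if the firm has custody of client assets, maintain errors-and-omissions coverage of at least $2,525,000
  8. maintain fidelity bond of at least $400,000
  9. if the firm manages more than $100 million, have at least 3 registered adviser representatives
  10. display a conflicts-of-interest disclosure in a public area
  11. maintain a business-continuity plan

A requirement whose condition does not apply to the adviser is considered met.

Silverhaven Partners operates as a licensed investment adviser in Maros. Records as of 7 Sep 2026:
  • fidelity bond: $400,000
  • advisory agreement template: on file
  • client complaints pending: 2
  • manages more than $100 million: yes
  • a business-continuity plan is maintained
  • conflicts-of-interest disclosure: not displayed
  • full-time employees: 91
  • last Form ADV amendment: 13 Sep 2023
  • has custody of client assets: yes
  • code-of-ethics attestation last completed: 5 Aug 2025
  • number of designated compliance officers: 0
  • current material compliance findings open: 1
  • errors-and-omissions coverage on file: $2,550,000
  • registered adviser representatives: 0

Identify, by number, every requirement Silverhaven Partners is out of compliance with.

1. material compliance findings open 1 ≤ 2 → met
2. Form ADV amendment 1090 days ago vs limit 730 → not met
3. code-of-ethics attestation 398 days ago vs limit 365 → not met
4. advisory agreement template present → met
5. designated compliance officers 0 < 2 → not met
6. client complaints pending 2 ≤ 2 → met
7. condition 'has custody of client assets' holds; errors-and-omissions coverage $2,550,000 ≥ $2,525,000 → met
8. fidelity bond $400,000 ≥ $400,000 → met
9. condition 'manages more than $100 million' holds; registered adviser representatives 0 < 3 → not met
10. conflicts-of-interest disclosure absent → not met
11. business-continuity plan present → met
Not met: 2, 3, 5, 9, 10

2, 3, 5, 9, 10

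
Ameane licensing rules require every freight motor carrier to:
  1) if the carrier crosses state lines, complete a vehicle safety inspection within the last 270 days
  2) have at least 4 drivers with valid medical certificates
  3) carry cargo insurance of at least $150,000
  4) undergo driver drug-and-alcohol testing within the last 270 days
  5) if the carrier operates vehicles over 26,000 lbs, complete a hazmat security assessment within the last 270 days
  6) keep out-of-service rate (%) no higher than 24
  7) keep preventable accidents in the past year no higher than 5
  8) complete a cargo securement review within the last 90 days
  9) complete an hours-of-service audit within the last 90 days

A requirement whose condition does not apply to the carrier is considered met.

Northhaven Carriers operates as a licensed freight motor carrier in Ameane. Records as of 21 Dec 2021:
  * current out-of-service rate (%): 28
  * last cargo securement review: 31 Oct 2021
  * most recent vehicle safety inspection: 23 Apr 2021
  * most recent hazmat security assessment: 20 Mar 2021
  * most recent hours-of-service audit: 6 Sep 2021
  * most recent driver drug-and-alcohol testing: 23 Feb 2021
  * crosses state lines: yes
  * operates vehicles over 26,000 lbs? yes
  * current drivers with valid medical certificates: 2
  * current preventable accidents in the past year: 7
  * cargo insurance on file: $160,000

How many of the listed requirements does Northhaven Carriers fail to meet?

6

1. condition 'crosses state lines' holds; vehicle safety inspection 242 days ago vs limit 270 → met
2. drivers with valid medical certificates 2 < 4 → not met
3. cargo insurance $160,000 ≥ $150,000 → met
4. driver drug-and-alcohol testing 301 days ago vs limit 270 → not met
5. condition 'operates vehicles over 26,000 lbs' holds; hazmat security assessment 276 days ago vs limit 270 → not met
6. out-of-service rate (%) 28 > 24 → not met
7. preventable accidents in the past year 7 > 5 → not met
8. cargo securement review 51 days ago vs limit 90 → met
9. hours-of-service audit 106 days ago vs limit 90 → not met
Not met: 6 of 9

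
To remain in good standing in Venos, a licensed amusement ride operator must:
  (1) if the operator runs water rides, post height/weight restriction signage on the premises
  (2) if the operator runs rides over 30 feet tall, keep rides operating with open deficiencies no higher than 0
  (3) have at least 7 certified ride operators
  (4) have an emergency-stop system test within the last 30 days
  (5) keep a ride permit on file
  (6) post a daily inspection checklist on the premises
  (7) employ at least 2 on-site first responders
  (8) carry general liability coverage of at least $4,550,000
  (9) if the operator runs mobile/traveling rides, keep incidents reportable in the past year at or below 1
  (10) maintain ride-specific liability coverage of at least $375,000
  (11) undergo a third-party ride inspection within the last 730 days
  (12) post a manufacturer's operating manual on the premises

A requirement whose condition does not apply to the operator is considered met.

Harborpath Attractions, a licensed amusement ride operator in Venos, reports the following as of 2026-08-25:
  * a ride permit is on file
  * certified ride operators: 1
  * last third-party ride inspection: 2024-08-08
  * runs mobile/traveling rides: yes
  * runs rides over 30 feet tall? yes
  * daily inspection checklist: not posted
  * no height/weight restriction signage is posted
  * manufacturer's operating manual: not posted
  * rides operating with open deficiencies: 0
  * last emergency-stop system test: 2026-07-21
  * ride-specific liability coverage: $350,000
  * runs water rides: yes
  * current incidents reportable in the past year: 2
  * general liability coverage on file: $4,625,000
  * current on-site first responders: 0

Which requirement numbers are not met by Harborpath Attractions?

1. condition 'runs water rides' holds; height/weight restriction signage absent → not met
2. condition 'runs rides over 30 feet tall' holds; rides operating with open deficiencies 0 ≤ 0 → met
3. certified ride operators 1 < 7 → not met
4. emergency-stop system test 35 days ago vs limit 30 → not met
5. ride permit present → met
6. daily inspection checklist absent → not met
7. on-site first responders 0 < 2 → not met
8. general liability coverage $4,625,000 ≥ $4,550,000 → met
9. condition 'runs mobile/traveling rides' holds; incidents reportable in the past year 2 > 1 → not met
10. ride-specific liability coverage $350,000 < $375,000 → not met
11. third-party ride inspection 747 days ago vs limit 730 → not met
12. manufacturer's operating manual absent → not met
Not met: 1, 3, 4, 6, 7, 9, 10, 11, 12

1, 3, 4, 6, 7, 9, 10, 11, 12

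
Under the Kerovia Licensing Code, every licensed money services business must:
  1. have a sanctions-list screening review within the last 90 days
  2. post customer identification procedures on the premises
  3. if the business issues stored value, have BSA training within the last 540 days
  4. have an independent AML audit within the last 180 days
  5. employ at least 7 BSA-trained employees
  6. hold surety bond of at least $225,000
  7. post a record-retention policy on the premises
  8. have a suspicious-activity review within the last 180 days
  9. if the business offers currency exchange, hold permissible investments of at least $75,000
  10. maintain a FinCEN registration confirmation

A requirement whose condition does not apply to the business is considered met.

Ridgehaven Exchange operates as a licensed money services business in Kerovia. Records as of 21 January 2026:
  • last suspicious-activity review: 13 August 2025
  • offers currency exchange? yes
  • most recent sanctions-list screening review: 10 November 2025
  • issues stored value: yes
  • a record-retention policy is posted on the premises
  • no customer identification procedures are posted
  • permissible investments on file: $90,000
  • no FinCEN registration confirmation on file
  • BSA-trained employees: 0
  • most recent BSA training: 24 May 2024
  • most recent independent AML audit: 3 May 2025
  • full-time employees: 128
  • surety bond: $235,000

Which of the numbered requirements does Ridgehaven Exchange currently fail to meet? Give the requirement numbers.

1. sanctions-list screening review 72 days ago vs limit 90 → met
2. customer identification procedures absent → not met
3. condition 'issues stored value' holds; BSA training 607 days ago vs limit 540 → not met
4. independent AML audit 263 days ago vs limit 180 → not met
5. BSA-trained employees 0 < 7 → not met
6. surety bond $235,000 ≥ $225,000 → met
7. record-retention policy present → met
8. suspicious-activity review 161 days ago vs limit 180 → met
9. condition 'offers currency exchange' holds; permissible investments $90,000 ≥ $75,000 → met
10. FinCEN registration confirmation absent → not met
Not met: 2, 3, 4, 5, 10

2, 3, 4, 5, 10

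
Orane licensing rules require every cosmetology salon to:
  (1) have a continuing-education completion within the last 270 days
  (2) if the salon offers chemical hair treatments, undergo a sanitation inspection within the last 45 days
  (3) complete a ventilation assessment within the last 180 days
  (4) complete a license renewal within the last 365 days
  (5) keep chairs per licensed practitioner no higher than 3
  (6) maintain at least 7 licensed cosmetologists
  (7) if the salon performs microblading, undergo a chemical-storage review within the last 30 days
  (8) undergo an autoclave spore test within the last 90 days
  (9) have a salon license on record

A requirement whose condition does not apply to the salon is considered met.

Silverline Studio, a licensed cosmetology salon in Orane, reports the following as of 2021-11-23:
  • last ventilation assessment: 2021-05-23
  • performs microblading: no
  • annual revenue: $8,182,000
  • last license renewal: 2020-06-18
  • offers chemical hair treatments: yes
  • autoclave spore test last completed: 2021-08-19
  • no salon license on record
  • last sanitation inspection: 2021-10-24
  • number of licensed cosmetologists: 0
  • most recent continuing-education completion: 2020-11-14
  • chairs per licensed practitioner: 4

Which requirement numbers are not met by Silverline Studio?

1, 3, 4, 5, 6, 8, 9

1. continuing-education completion 374 days ago vs limit 270 → not met
2. condition 'offers chemical hair treatments' holds; sanitation inspection 30 days ago vs limit 45 → met
3. ventilation assessment 184 days ago vs limit 180 → not met
4. license renewal 523 days ago vs limit 365 → not met
5. chairs per licensed practitioner 4 > 3 → not met
6. licensed cosmetologists 0 < 7 → not met
7. condition 'performs microblading' does not hold → requirement n/a → met
8. autoclave spore test 96 days ago vs limit 90 → not met
9. salon license absent → not met
Not met: 1, 3, 4, 5, 6, 8, 9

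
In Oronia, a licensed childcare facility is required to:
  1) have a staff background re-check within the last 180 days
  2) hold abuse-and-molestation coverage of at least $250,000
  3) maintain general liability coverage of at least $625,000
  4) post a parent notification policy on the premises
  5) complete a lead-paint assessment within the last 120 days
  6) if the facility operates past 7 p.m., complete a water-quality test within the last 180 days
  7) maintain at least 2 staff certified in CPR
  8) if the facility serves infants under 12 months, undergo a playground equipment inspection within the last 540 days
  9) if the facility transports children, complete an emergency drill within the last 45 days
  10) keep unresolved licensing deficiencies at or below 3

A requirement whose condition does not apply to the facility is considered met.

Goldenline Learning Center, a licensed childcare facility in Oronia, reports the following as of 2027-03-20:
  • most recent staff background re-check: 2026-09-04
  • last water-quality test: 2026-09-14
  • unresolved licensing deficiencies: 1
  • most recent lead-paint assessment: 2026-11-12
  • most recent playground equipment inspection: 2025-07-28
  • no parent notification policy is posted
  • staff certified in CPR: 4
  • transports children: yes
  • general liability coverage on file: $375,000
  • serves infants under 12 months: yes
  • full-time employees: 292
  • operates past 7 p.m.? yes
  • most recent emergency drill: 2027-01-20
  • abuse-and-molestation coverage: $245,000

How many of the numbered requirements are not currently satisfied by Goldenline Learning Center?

8

1. staff background re-check 197 days ago vs limit 180 → not met
2. abuse-and-molestation coverage $245,000 < $250,000 → not met
3. general liability coverage $375,000 < $625,000 → not met
4. parent notification policy absent → not met
5. lead-paint assessment 128 days ago vs limit 120 → not met
6. condition 'operates past 7 p.m.' holds; water-quality test 187 days ago vs limit 180 → not met
7. staff certified in CPR 4 ≥ 2 → met
8. condition 'serves infants under 12 months' holds; playground equipment inspection 600 days ago vs limit 540 → not met
9. condition 'transports children' holds; emergency drill 59 days ago vs limit 45 → not met
10. unresolved licensing deficiencies 1 ≤ 3 → met
Not met: 8 of 10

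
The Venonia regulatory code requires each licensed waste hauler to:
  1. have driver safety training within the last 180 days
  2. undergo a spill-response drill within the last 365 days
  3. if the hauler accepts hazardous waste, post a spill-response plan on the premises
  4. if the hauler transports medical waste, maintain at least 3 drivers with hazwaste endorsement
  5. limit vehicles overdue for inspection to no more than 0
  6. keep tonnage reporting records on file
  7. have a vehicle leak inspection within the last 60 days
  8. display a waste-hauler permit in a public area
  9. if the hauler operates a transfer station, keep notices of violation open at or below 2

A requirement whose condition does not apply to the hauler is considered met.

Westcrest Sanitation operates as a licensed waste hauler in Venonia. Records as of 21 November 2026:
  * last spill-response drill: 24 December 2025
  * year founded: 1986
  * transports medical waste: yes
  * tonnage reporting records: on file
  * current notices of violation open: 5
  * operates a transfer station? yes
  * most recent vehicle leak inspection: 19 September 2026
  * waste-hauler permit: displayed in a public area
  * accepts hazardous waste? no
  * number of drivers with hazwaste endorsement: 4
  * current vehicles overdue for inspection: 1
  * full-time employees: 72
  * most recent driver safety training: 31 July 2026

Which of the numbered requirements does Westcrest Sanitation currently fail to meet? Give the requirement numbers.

1. driver safety training 113 days ago vs limit 180 → met
2. spill-response drill 332 days ago vs limit 365 → met
3. condition 'accepts hazardous waste' does not hold → requirement n/a → met
4. condition 'transports medical waste' holds; drivers with hazwaste endorsement 4 ≥ 3 → met
5. vehicles overdue for inspection 1 > 0 → not met
6. tonnage reporting records present → met
7. vehicle leak inspection 63 days ago vs limit 60 → not met
8. waste-hauler permit present → met
9. condition 'operates a transfer station' holds; notices of violation open 5 > 2 → not met
Not met: 5, 7, 9

5, 7, 9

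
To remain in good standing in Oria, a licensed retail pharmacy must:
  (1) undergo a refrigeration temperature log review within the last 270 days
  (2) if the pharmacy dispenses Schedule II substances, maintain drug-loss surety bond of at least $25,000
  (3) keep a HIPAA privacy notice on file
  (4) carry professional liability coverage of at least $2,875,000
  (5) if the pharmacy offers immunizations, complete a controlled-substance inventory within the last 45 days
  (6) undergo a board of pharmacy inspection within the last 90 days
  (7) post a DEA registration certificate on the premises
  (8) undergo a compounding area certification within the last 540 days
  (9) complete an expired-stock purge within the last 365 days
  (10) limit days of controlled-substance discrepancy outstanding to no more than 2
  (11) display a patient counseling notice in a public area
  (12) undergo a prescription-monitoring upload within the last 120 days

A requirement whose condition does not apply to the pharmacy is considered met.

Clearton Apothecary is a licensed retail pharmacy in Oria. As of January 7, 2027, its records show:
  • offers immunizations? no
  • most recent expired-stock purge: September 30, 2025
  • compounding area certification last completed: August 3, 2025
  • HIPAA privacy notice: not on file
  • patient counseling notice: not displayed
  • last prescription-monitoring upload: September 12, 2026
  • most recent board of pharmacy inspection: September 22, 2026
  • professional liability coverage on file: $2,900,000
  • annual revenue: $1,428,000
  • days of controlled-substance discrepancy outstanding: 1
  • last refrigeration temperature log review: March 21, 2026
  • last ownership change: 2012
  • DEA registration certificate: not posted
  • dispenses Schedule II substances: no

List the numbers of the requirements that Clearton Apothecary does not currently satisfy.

1, 3, 6, 7, 9, 11

1. refrigeration temperature log review 292 days ago vs limit 270 → not met
2. condition 'dispenses Schedule II substances' does not hold → requirement n/a → met
3. HIPAA privacy notice absent → not met
4. professional liability coverage $2,900,000 ≥ $2,875,000 → met
5. condition 'offers immunizations' does not hold → requirement n/a → met
6. board of pharmacy inspection 107 days ago vs limit 90 → not met
7. DEA registration certificate absent → not met
8. compounding area certification 522 days ago vs limit 540 → met
9. expired-stock purge 464 days ago vs limit 365 → not met
10. days of controlled-substance discrepancy outstanding 1 ≤ 2 → met
11. patient counseling notice absent → not met
12. prescription-monitoring upload 117 days ago vs limit 120 → met
Not met: 1, 3, 6, 7, 9, 11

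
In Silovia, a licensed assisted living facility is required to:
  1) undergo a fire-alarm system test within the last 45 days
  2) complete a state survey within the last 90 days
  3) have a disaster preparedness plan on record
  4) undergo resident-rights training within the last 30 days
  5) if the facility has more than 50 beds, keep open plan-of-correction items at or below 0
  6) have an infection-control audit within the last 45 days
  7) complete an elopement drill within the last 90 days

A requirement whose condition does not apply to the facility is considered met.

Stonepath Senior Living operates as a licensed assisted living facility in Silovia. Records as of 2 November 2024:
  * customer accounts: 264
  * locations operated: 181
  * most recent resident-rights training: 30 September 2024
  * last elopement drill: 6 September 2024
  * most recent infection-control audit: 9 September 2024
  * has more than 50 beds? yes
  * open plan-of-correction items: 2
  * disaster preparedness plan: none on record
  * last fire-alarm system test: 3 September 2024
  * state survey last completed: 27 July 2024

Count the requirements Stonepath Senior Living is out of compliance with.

1. fire-alarm system test 60 days ago vs limit 45 → not met
2. state survey 98 days ago vs limit 90 → not met
3. disaster preparedness plan absent → not met
4. resident-rights training 33 days ago vs limit 30 → not met
5. condition 'has more than 50 beds' holds; open plan-of-correction items 2 > 0 → not met
6. infection-control audit 54 days ago vs limit 45 → not met
7. elopement drill 57 days ago vs limit 90 → met
Not met: 6 of 7

6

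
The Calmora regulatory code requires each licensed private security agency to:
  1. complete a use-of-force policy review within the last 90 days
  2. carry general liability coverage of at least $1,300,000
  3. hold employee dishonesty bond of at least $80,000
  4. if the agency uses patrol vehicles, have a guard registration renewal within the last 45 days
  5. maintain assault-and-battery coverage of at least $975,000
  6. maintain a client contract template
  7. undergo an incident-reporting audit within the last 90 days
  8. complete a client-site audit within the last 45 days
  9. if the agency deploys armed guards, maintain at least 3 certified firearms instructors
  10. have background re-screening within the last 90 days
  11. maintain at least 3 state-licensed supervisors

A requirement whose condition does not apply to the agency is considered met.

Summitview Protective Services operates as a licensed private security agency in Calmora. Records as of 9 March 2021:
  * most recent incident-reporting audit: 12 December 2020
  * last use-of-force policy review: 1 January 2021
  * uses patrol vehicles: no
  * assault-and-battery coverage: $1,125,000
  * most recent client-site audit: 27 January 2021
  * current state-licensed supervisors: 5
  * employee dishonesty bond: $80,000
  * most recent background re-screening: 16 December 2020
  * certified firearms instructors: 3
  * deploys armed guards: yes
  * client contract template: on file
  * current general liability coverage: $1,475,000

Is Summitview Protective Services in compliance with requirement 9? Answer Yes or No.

9. condition 'deploys armed guards' holds; certified firearms instructors 3 ≥ 3 → met

Yes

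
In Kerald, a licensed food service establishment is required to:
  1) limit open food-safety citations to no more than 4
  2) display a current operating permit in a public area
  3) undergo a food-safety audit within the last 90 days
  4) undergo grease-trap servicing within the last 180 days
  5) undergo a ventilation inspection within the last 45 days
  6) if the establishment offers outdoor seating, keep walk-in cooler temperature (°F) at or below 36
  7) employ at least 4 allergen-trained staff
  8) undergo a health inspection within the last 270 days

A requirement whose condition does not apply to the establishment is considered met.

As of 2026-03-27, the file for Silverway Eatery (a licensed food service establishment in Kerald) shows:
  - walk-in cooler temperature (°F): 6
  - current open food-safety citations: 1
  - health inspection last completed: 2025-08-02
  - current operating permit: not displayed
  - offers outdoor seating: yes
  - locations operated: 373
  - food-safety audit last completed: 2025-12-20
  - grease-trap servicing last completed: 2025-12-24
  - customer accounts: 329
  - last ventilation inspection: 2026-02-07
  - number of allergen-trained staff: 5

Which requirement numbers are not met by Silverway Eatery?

2, 3, 5

1. open food-safety citations 1 ≤ 4 → met
2. current operating permit absent → not met
3. food-safety audit 97 days ago vs limit 90 → not met
4. grease-trap servicing 93 days ago vs limit 180 → met
5. ventilation inspection 48 days ago vs limit 45 → not met
6. condition 'offers outdoor seating' holds; walk-in cooler temperature (°F) 6 ≤ 36 → met
7. allergen-trained staff 5 ≥ 4 → met
8. health inspection 237 days ago vs limit 270 → met
Not met: 2, 3, 5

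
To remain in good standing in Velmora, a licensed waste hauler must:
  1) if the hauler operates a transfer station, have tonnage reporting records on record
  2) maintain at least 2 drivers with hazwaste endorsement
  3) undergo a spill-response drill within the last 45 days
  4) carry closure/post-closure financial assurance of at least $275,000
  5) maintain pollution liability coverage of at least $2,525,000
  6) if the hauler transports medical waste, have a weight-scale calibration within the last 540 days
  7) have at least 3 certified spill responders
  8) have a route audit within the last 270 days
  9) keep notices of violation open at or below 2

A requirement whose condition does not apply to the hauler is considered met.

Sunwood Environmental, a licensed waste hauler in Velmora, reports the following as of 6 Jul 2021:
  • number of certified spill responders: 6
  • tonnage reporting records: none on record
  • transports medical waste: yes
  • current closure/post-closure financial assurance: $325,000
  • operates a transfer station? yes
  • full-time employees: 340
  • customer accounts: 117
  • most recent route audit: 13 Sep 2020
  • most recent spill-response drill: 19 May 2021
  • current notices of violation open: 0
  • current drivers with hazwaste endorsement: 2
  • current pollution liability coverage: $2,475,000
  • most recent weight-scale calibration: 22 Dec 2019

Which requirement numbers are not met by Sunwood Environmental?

1. condition 'operates a transfer station' holds; tonnage reporting records absent → not met
2. drivers with hazwaste endorsement 2 ≥ 2 → met
3. spill-response drill 48 days ago vs limit 45 → not met
4. closure/post-closure financial assurance $325,000 ≥ $275,000 → met
5. pollution liability coverage $2,475,000 < $2,525,000 → not met
6. condition 'transports medical waste' holds; weight-scale calibration 562 days ago vs limit 540 → not met
7. certified spill responders 6 ≥ 3 → met
8. route audit 296 days ago vs limit 270 → not met
9. notices of violation open 0 ≤ 2 → met
Not met: 1, 3, 5, 6, 8

1, 3, 5, 6, 8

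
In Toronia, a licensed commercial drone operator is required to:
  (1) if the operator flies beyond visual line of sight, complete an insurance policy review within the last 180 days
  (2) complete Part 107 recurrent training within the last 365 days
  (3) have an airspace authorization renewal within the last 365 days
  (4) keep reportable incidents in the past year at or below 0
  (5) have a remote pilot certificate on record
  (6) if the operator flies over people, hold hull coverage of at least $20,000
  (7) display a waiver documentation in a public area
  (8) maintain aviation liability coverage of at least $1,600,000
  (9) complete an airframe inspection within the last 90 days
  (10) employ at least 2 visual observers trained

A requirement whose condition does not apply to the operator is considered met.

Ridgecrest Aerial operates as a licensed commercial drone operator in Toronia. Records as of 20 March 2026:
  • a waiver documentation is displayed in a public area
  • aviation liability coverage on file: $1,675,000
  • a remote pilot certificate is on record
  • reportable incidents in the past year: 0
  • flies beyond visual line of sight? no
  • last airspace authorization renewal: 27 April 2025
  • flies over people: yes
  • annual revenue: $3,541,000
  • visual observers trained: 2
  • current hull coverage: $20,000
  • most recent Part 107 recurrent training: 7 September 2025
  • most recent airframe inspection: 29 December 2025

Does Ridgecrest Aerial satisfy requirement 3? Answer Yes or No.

Yes

3. airspace authorization renewal 327 days ago vs limit 365 → met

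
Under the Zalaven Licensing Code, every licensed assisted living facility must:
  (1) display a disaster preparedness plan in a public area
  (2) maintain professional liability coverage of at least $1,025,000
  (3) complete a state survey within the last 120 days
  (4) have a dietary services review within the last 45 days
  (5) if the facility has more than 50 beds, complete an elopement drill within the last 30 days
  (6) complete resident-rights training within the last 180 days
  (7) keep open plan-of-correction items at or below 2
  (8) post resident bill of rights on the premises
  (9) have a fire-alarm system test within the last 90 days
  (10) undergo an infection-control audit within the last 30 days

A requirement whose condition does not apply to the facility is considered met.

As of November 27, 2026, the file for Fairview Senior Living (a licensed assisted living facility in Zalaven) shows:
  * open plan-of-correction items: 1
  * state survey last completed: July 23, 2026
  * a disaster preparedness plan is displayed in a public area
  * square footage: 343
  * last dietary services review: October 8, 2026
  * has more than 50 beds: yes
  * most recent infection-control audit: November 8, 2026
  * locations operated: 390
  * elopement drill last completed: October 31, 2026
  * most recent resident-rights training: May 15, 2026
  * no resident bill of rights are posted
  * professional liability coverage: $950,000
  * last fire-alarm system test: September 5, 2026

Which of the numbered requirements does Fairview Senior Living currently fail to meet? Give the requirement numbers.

1. disaster preparedness plan present → met
2. professional liability coverage $950,000 < $1,025,000 → not met
3. state survey 127 days ago vs limit 120 → not met
4. dietary services review 50 days ago vs limit 45 → not met
5. condition 'has more than 50 beds' holds; elopement drill 27 days ago vs limit 30 → met
6. resident-rights training 196 days ago vs limit 180 → not met
7. open plan-of-correction items 1 ≤ 2 → met
8. resident bill of rights absent → not met
9. fire-alarm system test 83 days ago vs limit 90 → met
10. infection-control audit 19 days ago vs limit 30 → met
Not met: 2, 3, 4, 6, 8

2, 3, 4, 6, 8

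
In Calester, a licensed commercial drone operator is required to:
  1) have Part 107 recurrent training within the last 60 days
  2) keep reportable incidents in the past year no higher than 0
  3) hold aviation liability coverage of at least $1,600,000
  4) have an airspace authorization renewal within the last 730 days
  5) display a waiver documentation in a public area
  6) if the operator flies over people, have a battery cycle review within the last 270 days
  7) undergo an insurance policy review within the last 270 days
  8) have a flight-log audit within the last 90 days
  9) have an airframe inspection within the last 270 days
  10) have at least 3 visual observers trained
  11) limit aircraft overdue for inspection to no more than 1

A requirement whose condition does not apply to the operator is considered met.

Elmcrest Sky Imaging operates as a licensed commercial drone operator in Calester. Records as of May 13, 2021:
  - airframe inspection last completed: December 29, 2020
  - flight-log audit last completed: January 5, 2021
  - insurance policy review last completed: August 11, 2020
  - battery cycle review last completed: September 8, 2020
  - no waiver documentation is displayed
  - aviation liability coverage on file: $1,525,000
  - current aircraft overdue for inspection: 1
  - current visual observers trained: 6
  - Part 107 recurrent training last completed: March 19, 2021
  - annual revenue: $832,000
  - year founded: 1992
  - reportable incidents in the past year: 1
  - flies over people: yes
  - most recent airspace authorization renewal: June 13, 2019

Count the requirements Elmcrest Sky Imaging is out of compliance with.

1. Part 107 recurrent training 55 days ago vs limit 60 → met
2. reportable incidents in the past year 1 > 0 → not met
3. aviation liability coverage $1,525,000 < $1,600,000 → not met
4. airspace authorization renewal 700 days ago vs limit 730 → met
5. waiver documentation absent → not met
6. condition 'flies over people' holds; battery cycle review 247 days ago vs limit 270 → met
7. insurance policy review 275 days ago vs limit 270 → not met
8. flight-log audit 128 days ago vs limit 90 → not met
9. airframe inspection 135 days ago vs limit 270 → met
10. visual observers trained 6 ≥ 3 → met
11. aircraft overdue for inspection 1 ≤ 1 → met
Not met: 5 of 11

5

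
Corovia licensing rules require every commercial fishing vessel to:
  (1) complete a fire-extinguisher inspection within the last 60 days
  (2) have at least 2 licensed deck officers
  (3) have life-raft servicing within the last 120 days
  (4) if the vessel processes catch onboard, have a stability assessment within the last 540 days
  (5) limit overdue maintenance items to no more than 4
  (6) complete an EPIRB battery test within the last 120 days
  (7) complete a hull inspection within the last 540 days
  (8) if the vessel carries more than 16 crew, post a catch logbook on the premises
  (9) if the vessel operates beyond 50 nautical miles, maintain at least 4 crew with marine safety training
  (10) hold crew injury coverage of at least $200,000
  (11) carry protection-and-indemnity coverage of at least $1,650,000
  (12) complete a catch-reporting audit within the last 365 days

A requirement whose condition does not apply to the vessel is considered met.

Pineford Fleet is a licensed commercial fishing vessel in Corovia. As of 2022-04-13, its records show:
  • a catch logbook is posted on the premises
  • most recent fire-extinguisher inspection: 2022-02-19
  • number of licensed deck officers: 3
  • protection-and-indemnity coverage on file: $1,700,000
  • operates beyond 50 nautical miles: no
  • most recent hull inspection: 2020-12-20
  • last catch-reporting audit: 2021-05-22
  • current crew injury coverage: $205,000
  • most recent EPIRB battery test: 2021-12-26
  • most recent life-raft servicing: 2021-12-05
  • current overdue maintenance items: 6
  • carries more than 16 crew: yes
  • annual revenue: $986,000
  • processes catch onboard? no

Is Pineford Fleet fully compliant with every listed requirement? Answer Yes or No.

1. fire-extinguisher inspection 53 days ago vs limit 60 → met
2. licensed deck officers 3 ≥ 2 → met
3. life-raft servicing 129 days ago vs limit 120 → not met
4. condition 'processes catch onboard' does not hold → requirement n/a → met
5. overdue maintenance items 6 > 4 → not met
6. EPIRB battery test 108 days ago vs limit 120 → met
7. hull inspection 479 days ago vs limit 540 → met
8. condition 'carries more than 16 crew' holds; catch logbook present → met
9. condition 'operates beyond 50 nautical miles' does not hold → requirement n/a → met
10. crew injury coverage $205,000 ≥ $200,000 → met
11. protection-and-indemnity coverage $1,700,000 ≥ $1,650,000 → met
12. catch-reporting audit 326 days ago vs limit 365 → met
Not met: 3, 5

No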